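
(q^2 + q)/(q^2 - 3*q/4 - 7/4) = 4*q/(4*q - 7)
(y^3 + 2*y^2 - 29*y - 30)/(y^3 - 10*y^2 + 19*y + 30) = (y + 6)/(y - 6)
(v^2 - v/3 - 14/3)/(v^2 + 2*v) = (v - 7/3)/v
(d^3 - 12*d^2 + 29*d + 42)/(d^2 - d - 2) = (d^2 - 13*d + 42)/(d - 2)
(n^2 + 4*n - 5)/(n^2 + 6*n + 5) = (n - 1)/(n + 1)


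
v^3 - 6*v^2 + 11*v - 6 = (v - 3)*(v - 2)*(v - 1)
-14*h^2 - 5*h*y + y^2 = (-7*h + y)*(2*h + y)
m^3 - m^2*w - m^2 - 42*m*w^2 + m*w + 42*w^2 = (m - 1)*(m - 7*w)*(m + 6*w)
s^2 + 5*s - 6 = (s - 1)*(s + 6)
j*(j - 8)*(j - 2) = j^3 - 10*j^2 + 16*j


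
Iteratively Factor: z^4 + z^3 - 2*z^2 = (z)*(z^3 + z^2 - 2*z) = z*(z + 2)*(z^2 - z) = z*(z - 1)*(z + 2)*(z)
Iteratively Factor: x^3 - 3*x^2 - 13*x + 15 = (x - 1)*(x^2 - 2*x - 15) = (x - 1)*(x + 3)*(x - 5)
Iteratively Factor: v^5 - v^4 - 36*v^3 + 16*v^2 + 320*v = (v - 4)*(v^4 + 3*v^3 - 24*v^2 - 80*v) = v*(v - 4)*(v^3 + 3*v^2 - 24*v - 80) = v*(v - 5)*(v - 4)*(v^2 + 8*v + 16) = v*(v - 5)*(v - 4)*(v + 4)*(v + 4)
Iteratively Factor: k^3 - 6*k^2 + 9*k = (k - 3)*(k^2 - 3*k) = (k - 3)^2*(k)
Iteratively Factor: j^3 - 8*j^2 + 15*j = (j - 3)*(j^2 - 5*j) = j*(j - 3)*(j - 5)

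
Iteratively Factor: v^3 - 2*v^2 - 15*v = (v)*(v^2 - 2*v - 15) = v*(v - 5)*(v + 3)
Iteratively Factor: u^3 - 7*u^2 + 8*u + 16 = (u - 4)*(u^2 - 3*u - 4) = (u - 4)^2*(u + 1)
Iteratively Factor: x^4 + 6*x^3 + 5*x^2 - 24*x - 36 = (x + 3)*(x^3 + 3*x^2 - 4*x - 12) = (x - 2)*(x + 3)*(x^2 + 5*x + 6) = (x - 2)*(x + 3)^2*(x + 2)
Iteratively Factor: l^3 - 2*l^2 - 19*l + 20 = (l - 5)*(l^2 + 3*l - 4) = (l - 5)*(l + 4)*(l - 1)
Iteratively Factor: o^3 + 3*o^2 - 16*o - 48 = (o + 3)*(o^2 - 16) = (o - 4)*(o + 3)*(o + 4)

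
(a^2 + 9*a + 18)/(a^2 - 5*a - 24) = (a + 6)/(a - 8)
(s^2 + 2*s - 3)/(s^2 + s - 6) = (s - 1)/(s - 2)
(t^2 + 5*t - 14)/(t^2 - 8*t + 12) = (t + 7)/(t - 6)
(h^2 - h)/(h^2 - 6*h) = (h - 1)/(h - 6)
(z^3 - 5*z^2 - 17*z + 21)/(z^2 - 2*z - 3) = (-z^3 + 5*z^2 + 17*z - 21)/(-z^2 + 2*z + 3)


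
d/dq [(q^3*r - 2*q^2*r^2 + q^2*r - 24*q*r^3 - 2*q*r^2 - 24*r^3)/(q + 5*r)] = r*(2*q^3 + 13*q^2*r + q^2 - 20*q*r^2 + 10*q*r - 120*r^3 + 14*r^2)/(q^2 + 10*q*r + 25*r^2)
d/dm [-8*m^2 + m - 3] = 1 - 16*m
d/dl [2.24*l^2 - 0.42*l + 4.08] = 4.48*l - 0.42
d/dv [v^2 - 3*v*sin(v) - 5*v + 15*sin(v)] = -3*v*cos(v) + 2*v - 3*sin(v) + 15*cos(v) - 5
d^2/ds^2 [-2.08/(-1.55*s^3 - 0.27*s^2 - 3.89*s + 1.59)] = (-(19.344*s + 1.1232)*(1.55*s^3 + 0.27*s^2 + 3.89*s - 1.59) + 2.08*(4.65*s^2 + 0.54*s + 3.89)*(9.3*s^2 + 1.08*s + 7.78))/(1.55*s^3 + 0.27*s^2 + 3.89*s - 1.59)^3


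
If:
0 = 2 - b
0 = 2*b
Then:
No Solution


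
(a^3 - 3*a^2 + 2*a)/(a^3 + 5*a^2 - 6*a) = (a - 2)/(a + 6)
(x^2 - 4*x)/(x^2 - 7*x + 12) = x/(x - 3)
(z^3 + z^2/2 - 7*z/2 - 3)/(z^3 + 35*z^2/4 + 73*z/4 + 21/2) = 2*(2*z^2 - z - 6)/(4*z^2 + 31*z + 42)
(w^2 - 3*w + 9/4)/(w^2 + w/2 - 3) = (w - 3/2)/(w + 2)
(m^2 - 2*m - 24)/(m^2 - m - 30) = (m + 4)/(m + 5)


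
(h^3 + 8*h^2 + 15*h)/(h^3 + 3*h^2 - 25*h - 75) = h/(h - 5)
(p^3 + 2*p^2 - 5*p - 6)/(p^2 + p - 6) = p + 1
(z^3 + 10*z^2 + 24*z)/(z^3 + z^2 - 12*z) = (z + 6)/(z - 3)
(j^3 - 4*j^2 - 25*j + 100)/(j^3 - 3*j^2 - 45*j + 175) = (j^2 + j - 20)/(j^2 + 2*j - 35)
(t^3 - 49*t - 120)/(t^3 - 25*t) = (t^2 - 5*t - 24)/(t*(t - 5))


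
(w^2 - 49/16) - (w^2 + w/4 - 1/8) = -w/4 - 47/16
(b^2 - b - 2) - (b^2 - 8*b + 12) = 7*b - 14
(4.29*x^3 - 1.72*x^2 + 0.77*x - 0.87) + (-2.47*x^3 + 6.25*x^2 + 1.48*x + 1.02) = 1.82*x^3 + 4.53*x^2 + 2.25*x + 0.15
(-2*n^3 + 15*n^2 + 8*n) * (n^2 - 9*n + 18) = -2*n^5 + 33*n^4 - 163*n^3 + 198*n^2 + 144*n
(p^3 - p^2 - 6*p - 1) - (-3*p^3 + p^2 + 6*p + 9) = 4*p^3 - 2*p^2 - 12*p - 10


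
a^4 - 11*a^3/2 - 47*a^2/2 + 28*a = a*(a - 8)*(a - 1)*(a + 7/2)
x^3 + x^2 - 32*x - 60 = (x - 6)*(x + 2)*(x + 5)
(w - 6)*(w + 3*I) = w^2 - 6*w + 3*I*w - 18*I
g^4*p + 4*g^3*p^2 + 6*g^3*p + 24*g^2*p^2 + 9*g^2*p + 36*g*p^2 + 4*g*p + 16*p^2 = (g + 1)*(g + 4)*(g + 4*p)*(g*p + p)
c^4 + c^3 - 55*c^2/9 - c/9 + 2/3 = (c - 2)*(c - 1/3)*(c + 1/3)*(c + 3)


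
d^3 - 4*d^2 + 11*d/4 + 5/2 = (d - 5/2)*(d - 2)*(d + 1/2)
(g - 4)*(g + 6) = g^2 + 2*g - 24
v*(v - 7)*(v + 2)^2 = v^4 - 3*v^3 - 24*v^2 - 28*v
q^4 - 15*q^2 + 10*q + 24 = (q - 3)*(q - 2)*(q + 1)*(q + 4)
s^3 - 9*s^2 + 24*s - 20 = (s - 5)*(s - 2)^2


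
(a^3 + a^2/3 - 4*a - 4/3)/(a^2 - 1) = (3*a^3 + a^2 - 12*a - 4)/(3*(a^2 - 1))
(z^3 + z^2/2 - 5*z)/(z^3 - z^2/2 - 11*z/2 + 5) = z/(z - 1)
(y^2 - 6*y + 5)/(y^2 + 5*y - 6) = (y - 5)/(y + 6)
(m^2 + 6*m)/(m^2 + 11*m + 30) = m/(m + 5)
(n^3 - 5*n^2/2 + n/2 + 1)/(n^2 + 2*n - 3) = (n^2 - 3*n/2 - 1)/(n + 3)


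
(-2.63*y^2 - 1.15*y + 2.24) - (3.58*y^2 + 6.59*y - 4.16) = -6.21*y^2 - 7.74*y + 6.4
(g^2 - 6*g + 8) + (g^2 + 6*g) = 2*g^2 + 8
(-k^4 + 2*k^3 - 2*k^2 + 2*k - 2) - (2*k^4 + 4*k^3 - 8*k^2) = -3*k^4 - 2*k^3 + 6*k^2 + 2*k - 2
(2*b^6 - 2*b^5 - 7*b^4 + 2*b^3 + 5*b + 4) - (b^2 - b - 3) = 2*b^6 - 2*b^5 - 7*b^4 + 2*b^3 - b^2 + 6*b + 7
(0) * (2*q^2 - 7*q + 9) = 0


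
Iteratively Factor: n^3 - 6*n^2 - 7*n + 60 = (n + 3)*(n^2 - 9*n + 20) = (n - 4)*(n + 3)*(n - 5)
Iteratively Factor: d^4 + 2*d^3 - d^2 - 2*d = (d)*(d^3 + 2*d^2 - d - 2) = d*(d + 2)*(d^2 - 1) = d*(d - 1)*(d + 2)*(d + 1)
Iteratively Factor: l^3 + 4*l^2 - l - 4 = (l + 4)*(l^2 - 1) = (l - 1)*(l + 4)*(l + 1)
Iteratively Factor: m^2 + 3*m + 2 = (m + 2)*(m + 1)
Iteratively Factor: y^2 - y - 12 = (y + 3)*(y - 4)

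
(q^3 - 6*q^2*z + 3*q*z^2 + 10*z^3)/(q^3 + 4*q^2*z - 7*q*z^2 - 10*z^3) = (q - 5*z)/(q + 5*z)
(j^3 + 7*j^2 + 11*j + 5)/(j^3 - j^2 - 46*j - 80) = (j^2 + 2*j + 1)/(j^2 - 6*j - 16)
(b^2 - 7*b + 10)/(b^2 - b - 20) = (b - 2)/(b + 4)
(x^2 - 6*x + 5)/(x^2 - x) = (x - 5)/x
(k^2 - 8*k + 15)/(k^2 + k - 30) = (k - 3)/(k + 6)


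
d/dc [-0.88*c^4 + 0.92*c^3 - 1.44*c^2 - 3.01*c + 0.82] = -3.52*c^3 + 2.76*c^2 - 2.88*c - 3.01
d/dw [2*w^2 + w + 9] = 4*w + 1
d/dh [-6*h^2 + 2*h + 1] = 2 - 12*h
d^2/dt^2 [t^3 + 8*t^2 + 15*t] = 6*t + 16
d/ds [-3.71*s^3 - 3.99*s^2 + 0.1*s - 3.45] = -11.13*s^2 - 7.98*s + 0.1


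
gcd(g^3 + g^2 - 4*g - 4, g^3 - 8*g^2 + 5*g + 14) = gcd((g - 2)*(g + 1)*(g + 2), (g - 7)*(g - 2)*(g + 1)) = g^2 - g - 2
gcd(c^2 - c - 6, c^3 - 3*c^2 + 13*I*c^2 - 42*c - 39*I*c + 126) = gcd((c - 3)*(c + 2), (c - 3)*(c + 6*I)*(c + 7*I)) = c - 3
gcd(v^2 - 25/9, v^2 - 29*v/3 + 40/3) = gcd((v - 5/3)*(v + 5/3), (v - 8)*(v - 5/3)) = v - 5/3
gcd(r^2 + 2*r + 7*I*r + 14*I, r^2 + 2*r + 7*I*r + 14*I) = r^2 + r*(2 + 7*I) + 14*I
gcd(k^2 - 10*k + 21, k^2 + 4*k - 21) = k - 3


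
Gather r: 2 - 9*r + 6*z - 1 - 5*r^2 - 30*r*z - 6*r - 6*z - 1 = -5*r^2 + r*(-30*z - 15)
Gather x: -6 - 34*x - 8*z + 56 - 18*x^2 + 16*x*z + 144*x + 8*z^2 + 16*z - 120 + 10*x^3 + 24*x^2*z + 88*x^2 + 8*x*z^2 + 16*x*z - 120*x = 10*x^3 + x^2*(24*z + 70) + x*(8*z^2 + 32*z - 10) + 8*z^2 + 8*z - 70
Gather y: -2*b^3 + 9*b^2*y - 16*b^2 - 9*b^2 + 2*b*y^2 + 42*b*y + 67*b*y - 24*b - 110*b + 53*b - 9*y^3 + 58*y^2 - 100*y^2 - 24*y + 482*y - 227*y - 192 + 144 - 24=-2*b^3 - 25*b^2 - 81*b - 9*y^3 + y^2*(2*b - 42) + y*(9*b^2 + 109*b + 231) - 72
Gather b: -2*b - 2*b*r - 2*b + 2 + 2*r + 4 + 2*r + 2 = b*(-2*r - 4) + 4*r + 8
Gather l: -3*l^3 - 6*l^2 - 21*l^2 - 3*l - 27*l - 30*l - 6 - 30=-3*l^3 - 27*l^2 - 60*l - 36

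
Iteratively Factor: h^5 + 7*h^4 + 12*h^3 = (h)*(h^4 + 7*h^3 + 12*h^2) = h^2*(h^3 + 7*h^2 + 12*h) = h^2*(h + 4)*(h^2 + 3*h) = h^2*(h + 3)*(h + 4)*(h)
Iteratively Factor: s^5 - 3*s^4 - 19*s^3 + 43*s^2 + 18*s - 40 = (s - 5)*(s^4 + 2*s^3 - 9*s^2 - 2*s + 8) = (s - 5)*(s + 1)*(s^3 + s^2 - 10*s + 8) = (s - 5)*(s - 1)*(s + 1)*(s^2 + 2*s - 8) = (s - 5)*(s - 2)*(s - 1)*(s + 1)*(s + 4)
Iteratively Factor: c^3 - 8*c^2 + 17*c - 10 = (c - 1)*(c^2 - 7*c + 10) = (c - 5)*(c - 1)*(c - 2)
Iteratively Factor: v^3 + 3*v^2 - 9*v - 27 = (v + 3)*(v^2 - 9) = (v + 3)^2*(v - 3)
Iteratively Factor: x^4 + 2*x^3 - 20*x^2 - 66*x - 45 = (x + 3)*(x^3 - x^2 - 17*x - 15) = (x + 1)*(x + 3)*(x^2 - 2*x - 15) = (x + 1)*(x + 3)^2*(x - 5)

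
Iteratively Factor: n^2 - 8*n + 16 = (n - 4)*(n - 4)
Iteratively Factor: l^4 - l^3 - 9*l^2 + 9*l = (l - 1)*(l^3 - 9*l) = l*(l - 1)*(l^2 - 9) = l*(l - 3)*(l - 1)*(l + 3)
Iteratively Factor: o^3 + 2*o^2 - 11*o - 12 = (o + 1)*(o^2 + o - 12) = (o - 3)*(o + 1)*(o + 4)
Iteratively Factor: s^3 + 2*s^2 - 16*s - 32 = (s - 4)*(s^2 + 6*s + 8) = (s - 4)*(s + 2)*(s + 4)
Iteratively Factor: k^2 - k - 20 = (k - 5)*(k + 4)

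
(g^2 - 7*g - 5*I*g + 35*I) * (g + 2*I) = g^3 - 7*g^2 - 3*I*g^2 + 10*g + 21*I*g - 70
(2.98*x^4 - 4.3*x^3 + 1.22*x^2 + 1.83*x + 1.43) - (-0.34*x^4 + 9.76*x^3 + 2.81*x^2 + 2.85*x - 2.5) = 3.32*x^4 - 14.06*x^3 - 1.59*x^2 - 1.02*x + 3.93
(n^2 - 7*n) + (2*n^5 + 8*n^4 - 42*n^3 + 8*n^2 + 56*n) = 2*n^5 + 8*n^4 - 42*n^3 + 9*n^2 + 49*n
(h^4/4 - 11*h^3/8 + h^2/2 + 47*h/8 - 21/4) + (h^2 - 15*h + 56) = h^4/4 - 11*h^3/8 + 3*h^2/2 - 73*h/8 + 203/4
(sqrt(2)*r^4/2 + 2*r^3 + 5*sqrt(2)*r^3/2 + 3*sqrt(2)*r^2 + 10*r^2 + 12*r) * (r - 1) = sqrt(2)*r^5/2 + 2*r^4 + 2*sqrt(2)*r^4 + sqrt(2)*r^3/2 + 8*r^3 - 3*sqrt(2)*r^2 + 2*r^2 - 12*r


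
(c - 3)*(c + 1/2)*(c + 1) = c^3 - 3*c^2/2 - 4*c - 3/2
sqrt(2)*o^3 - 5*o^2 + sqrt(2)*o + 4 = (o - 2*sqrt(2))*(o - sqrt(2))*(sqrt(2)*o + 1)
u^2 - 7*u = u*(u - 7)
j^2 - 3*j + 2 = (j - 2)*(j - 1)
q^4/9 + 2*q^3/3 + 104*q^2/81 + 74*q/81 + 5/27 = (q/3 + 1/3)*(q/3 + 1)*(q + 1/3)*(q + 5/3)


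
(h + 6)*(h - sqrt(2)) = h^2 - sqrt(2)*h + 6*h - 6*sqrt(2)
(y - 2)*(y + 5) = y^2 + 3*y - 10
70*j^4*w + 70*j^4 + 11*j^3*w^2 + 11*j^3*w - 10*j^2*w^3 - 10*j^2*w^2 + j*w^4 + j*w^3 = (-7*j + w)*(-5*j + w)*(2*j + w)*(j*w + j)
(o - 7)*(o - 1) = o^2 - 8*o + 7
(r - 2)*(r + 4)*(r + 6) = r^3 + 8*r^2 + 4*r - 48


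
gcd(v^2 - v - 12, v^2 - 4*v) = v - 4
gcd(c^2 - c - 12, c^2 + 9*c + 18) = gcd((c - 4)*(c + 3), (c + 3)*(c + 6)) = c + 3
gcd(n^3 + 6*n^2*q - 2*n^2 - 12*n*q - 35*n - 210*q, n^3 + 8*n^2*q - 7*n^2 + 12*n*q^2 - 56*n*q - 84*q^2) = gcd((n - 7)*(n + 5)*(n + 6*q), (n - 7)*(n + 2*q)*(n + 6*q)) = n^2 + 6*n*q - 7*n - 42*q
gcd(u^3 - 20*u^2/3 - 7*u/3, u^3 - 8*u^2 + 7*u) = u^2 - 7*u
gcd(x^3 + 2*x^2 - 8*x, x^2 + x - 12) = x + 4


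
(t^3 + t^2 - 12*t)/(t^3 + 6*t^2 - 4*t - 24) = t*(t^2 + t - 12)/(t^3 + 6*t^2 - 4*t - 24)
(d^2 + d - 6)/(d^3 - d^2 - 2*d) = (d + 3)/(d*(d + 1))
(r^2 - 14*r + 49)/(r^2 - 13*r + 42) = (r - 7)/(r - 6)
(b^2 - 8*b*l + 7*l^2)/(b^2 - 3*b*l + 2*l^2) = (b - 7*l)/(b - 2*l)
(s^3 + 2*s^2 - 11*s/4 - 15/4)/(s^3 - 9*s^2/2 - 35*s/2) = (2*s^2 - s - 3)/(2*s*(s - 7))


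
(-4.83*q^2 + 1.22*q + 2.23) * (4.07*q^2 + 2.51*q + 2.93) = -19.6581*q^4 - 7.1579*q^3 - 2.0136*q^2 + 9.1719*q + 6.5339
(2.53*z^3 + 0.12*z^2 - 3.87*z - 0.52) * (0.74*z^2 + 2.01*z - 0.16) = 1.8722*z^5 + 5.1741*z^4 - 3.0274*z^3 - 8.1827*z^2 - 0.426*z + 0.0832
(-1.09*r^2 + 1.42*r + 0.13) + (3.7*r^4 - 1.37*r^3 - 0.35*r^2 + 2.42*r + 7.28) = 3.7*r^4 - 1.37*r^3 - 1.44*r^2 + 3.84*r + 7.41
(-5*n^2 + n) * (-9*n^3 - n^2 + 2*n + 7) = 45*n^5 - 4*n^4 - 11*n^3 - 33*n^2 + 7*n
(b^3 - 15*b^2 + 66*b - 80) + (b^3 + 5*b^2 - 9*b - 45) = 2*b^3 - 10*b^2 + 57*b - 125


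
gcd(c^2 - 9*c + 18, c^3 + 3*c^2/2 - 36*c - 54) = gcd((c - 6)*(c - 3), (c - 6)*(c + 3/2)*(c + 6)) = c - 6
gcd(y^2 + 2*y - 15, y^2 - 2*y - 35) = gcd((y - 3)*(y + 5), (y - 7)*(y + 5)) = y + 5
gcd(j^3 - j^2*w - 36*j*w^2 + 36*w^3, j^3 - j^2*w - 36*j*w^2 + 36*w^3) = j^3 - j^2*w - 36*j*w^2 + 36*w^3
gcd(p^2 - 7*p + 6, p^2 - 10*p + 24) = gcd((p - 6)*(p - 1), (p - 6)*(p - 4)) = p - 6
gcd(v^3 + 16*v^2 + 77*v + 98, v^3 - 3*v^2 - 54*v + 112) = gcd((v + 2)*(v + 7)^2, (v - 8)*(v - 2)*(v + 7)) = v + 7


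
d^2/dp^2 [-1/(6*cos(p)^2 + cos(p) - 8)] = (144*sin(p)^4 - 265*sin(p)^2 - 29*cos(p)/2 + 9*cos(3*p)/2 + 23)/(-6*sin(p)^2 + cos(p) - 2)^3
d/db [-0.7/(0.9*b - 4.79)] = 0.63/(0.9*b - 4.79)^2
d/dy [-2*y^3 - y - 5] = -6*y^2 - 1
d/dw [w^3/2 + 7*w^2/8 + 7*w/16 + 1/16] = 3*w^2/2 + 7*w/4 + 7/16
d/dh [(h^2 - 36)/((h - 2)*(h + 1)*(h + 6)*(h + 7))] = 2*(-h^3 + 6*h^2 + 36*h - 34)/(h^6 + 12*h^5 + 18*h^4 - 136*h^3 - 87*h^2 + 252*h + 196)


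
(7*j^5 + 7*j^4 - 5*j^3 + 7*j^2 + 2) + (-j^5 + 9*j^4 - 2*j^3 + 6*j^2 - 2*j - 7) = 6*j^5 + 16*j^4 - 7*j^3 + 13*j^2 - 2*j - 5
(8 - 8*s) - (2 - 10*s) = 2*s + 6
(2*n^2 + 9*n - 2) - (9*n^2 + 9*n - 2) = -7*n^2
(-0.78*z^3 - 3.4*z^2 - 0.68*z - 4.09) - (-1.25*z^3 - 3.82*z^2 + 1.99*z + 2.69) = 0.47*z^3 + 0.42*z^2 - 2.67*z - 6.78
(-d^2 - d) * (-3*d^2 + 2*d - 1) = 3*d^4 + d^3 - d^2 + d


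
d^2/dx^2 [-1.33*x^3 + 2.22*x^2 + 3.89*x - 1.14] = 4.44 - 7.98*x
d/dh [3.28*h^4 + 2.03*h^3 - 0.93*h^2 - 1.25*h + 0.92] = 13.12*h^3 + 6.09*h^2 - 1.86*h - 1.25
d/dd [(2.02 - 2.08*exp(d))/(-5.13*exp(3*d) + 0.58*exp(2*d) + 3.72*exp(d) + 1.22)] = (-21.3408*exp(3*d) + 32.2942*exp(2*d) - 2.3432*exp(d) - 10.052)*exp(d)/(26.3169*exp(6*d) - 5.9508*exp(5*d) - 37.8308*exp(4*d) - 8.202*exp(3*d) + 15.2536*exp(2*d) + 9.0768*exp(d) + 1.4884)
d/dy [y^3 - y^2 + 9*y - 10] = 3*y^2 - 2*y + 9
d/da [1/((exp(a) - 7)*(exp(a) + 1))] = 2*(3 - exp(a))*exp(a)/(exp(4*a) - 12*exp(3*a) + 22*exp(2*a) + 84*exp(a) + 49)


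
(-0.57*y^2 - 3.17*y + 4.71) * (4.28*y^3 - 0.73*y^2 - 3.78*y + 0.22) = -2.4396*y^5 - 13.1515*y^4 + 24.6275*y^3 + 8.4189*y^2 - 18.5012*y + 1.0362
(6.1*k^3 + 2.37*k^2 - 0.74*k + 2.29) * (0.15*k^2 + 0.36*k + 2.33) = 0.915*k^5 + 2.5515*k^4 + 14.9552*k^3 + 5.5992*k^2 - 0.8998*k + 5.3357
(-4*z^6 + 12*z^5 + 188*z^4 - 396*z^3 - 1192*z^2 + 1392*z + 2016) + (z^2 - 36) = -4*z^6 + 12*z^5 + 188*z^4 - 396*z^3 - 1191*z^2 + 1392*z + 1980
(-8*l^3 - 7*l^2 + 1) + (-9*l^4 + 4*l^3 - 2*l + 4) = -9*l^4 - 4*l^3 - 7*l^2 - 2*l + 5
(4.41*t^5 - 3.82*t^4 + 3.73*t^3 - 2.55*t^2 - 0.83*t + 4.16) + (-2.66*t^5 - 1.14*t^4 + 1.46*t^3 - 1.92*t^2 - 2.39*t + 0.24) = 1.75*t^5 - 4.96*t^4 + 5.19*t^3 - 4.47*t^2 - 3.22*t + 4.4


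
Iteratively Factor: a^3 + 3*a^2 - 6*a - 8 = (a + 1)*(a^2 + 2*a - 8) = (a - 2)*(a + 1)*(a + 4)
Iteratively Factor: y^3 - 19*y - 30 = (y + 3)*(y^2 - 3*y - 10) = (y + 2)*(y + 3)*(y - 5)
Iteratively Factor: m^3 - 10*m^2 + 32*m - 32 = (m - 2)*(m^2 - 8*m + 16) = (m - 4)*(m - 2)*(m - 4)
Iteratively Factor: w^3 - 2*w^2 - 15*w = (w + 3)*(w^2 - 5*w) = (w - 5)*(w + 3)*(w)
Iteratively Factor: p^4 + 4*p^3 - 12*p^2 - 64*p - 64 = (p - 4)*(p^3 + 8*p^2 + 20*p + 16) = (p - 4)*(p + 2)*(p^2 + 6*p + 8) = (p - 4)*(p + 2)*(p + 4)*(p + 2)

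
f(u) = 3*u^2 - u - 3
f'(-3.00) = -19.00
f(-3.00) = 27.00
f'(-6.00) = -37.00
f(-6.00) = 111.00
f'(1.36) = 7.16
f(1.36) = 1.19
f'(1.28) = 6.68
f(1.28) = 0.64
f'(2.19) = 12.14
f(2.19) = 9.20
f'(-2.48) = -15.88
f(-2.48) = 17.93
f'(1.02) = 5.12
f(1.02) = -0.90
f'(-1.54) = -10.24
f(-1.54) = 5.65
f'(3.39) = 19.34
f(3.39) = 28.09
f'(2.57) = 14.42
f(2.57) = 14.24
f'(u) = 6*u - 1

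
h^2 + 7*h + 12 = (h + 3)*(h + 4)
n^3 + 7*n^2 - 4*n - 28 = (n - 2)*(n + 2)*(n + 7)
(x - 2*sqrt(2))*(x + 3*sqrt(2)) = x^2 + sqrt(2)*x - 12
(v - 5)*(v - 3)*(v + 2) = v^3 - 6*v^2 - v + 30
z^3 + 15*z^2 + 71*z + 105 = (z + 3)*(z + 5)*(z + 7)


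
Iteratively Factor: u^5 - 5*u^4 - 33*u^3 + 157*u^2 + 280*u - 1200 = (u + 4)*(u^4 - 9*u^3 + 3*u^2 + 145*u - 300) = (u - 5)*(u + 4)*(u^3 - 4*u^2 - 17*u + 60) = (u - 5)^2*(u + 4)*(u^2 + u - 12) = (u - 5)^2*(u - 3)*(u + 4)*(u + 4)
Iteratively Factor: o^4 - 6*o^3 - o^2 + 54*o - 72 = (o - 4)*(o^3 - 2*o^2 - 9*o + 18) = (o - 4)*(o + 3)*(o^2 - 5*o + 6) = (o - 4)*(o - 2)*(o + 3)*(o - 3)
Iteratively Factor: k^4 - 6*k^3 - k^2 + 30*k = (k)*(k^3 - 6*k^2 - k + 30) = k*(k - 3)*(k^2 - 3*k - 10) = k*(k - 3)*(k + 2)*(k - 5)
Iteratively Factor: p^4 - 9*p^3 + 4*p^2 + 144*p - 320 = (p - 5)*(p^3 - 4*p^2 - 16*p + 64) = (p - 5)*(p - 4)*(p^2 - 16) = (p - 5)*(p - 4)*(p + 4)*(p - 4)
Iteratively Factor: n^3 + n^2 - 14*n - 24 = (n - 4)*(n^2 + 5*n + 6) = (n - 4)*(n + 3)*(n + 2)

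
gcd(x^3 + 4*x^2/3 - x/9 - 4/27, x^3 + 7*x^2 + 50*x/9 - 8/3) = x^2 + x - 4/9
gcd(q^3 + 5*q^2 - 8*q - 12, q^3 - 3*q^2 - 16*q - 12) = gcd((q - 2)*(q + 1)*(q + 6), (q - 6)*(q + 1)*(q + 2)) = q + 1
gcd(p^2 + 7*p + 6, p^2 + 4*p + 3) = p + 1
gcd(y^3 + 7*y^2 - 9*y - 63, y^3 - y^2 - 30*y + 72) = y - 3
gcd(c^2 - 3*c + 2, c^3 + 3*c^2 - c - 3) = c - 1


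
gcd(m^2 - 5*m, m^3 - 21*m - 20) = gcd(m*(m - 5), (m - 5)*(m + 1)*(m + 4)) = m - 5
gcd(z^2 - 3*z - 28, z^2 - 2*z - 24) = z + 4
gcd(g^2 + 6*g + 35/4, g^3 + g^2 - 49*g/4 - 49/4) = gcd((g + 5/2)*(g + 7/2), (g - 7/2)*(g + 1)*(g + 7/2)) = g + 7/2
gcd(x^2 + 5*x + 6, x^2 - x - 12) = x + 3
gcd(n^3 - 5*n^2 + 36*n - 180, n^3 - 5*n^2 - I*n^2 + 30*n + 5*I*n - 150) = n^2 + n*(-5 - 6*I) + 30*I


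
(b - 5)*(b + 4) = b^2 - b - 20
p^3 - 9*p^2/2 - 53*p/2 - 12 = (p - 8)*(p + 1/2)*(p + 3)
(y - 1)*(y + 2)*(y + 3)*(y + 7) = y^4 + 11*y^3 + 29*y^2 + y - 42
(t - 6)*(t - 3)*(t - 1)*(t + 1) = t^4 - 9*t^3 + 17*t^2 + 9*t - 18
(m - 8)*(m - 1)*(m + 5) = m^3 - 4*m^2 - 37*m + 40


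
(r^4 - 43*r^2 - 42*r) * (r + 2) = r^5 + 2*r^4 - 43*r^3 - 128*r^2 - 84*r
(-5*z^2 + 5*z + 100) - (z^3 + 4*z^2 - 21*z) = -z^3 - 9*z^2 + 26*z + 100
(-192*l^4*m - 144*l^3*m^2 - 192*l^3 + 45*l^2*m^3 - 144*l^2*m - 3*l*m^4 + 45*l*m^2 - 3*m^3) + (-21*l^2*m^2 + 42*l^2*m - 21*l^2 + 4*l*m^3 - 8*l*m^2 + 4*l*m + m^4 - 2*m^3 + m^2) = -192*l^4*m - 144*l^3*m^2 - 192*l^3 + 45*l^2*m^3 - 21*l^2*m^2 - 102*l^2*m - 21*l^2 - 3*l*m^4 + 4*l*m^3 + 37*l*m^2 + 4*l*m + m^4 - 5*m^3 + m^2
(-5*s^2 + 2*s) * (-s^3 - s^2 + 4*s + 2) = 5*s^5 + 3*s^4 - 22*s^3 - 2*s^2 + 4*s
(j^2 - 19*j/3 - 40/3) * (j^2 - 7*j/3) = j^4 - 26*j^3/3 + 13*j^2/9 + 280*j/9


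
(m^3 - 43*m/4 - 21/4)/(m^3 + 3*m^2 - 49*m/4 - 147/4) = (2*m + 1)/(2*m + 7)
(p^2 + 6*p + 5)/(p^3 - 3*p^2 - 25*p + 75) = (p + 1)/(p^2 - 8*p + 15)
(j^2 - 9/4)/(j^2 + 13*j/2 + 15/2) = (j - 3/2)/(j + 5)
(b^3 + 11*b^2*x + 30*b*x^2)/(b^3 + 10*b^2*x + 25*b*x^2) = (b + 6*x)/(b + 5*x)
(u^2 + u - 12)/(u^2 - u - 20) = (u - 3)/(u - 5)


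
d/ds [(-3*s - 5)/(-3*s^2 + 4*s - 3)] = (-9*s^2 - 30*s + 29)/(9*s^4 - 24*s^3 + 34*s^2 - 24*s + 9)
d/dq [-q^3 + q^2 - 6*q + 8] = -3*q^2 + 2*q - 6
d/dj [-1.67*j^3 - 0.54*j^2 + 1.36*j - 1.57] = -5.01*j^2 - 1.08*j + 1.36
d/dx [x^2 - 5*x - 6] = 2*x - 5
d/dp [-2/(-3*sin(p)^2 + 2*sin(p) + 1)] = 4*(1 - 3*sin(p))*cos(p)/(-3*sin(p)^2 + 2*sin(p) + 1)^2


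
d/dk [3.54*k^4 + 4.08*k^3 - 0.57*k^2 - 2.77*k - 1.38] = 14.16*k^3 + 12.24*k^2 - 1.14*k - 2.77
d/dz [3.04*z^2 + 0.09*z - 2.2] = 6.08*z + 0.09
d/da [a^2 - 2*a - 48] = 2*a - 2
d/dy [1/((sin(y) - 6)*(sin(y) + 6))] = -sin(2*y)/((sin(y) - 6)^2*(sin(y) + 6)^2)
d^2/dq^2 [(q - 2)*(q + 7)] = 2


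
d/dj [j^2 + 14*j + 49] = 2*j + 14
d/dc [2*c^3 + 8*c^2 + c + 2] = 6*c^2 + 16*c + 1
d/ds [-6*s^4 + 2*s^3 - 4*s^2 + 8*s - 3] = -24*s^3 + 6*s^2 - 8*s + 8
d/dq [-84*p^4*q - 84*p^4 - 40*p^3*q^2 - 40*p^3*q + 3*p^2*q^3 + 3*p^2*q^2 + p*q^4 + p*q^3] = p*(-84*p^3 - 80*p^2*q - 40*p^2 + 9*p*q^2 + 6*p*q + 4*q^3 + 3*q^2)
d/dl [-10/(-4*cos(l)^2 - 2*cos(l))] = 5*(sin(l)/cos(l)^2 + 4*tan(l))/(2*cos(l) + 1)^2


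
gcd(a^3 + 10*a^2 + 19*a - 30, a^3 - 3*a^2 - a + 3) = a - 1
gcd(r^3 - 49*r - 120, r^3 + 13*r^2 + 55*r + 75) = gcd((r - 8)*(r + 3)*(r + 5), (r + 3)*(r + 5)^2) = r^2 + 8*r + 15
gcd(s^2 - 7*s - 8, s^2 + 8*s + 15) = 1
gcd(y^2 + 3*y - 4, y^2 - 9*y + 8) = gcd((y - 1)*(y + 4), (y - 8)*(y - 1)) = y - 1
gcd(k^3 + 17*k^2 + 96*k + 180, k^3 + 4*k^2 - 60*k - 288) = k^2 + 12*k + 36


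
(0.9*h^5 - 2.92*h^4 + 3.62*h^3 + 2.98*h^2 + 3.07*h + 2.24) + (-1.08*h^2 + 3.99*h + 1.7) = 0.9*h^5 - 2.92*h^4 + 3.62*h^3 + 1.9*h^2 + 7.06*h + 3.94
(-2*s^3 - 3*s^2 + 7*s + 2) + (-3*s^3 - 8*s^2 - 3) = -5*s^3 - 11*s^2 + 7*s - 1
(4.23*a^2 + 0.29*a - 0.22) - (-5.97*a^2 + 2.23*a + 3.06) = 10.2*a^2 - 1.94*a - 3.28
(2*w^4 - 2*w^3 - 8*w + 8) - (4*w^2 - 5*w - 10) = 2*w^4 - 2*w^3 - 4*w^2 - 3*w + 18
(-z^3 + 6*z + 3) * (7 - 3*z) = 3*z^4 - 7*z^3 - 18*z^2 + 33*z + 21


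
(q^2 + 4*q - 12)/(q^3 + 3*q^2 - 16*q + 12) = 1/(q - 1)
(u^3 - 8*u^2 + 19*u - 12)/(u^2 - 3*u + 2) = (u^2 - 7*u + 12)/(u - 2)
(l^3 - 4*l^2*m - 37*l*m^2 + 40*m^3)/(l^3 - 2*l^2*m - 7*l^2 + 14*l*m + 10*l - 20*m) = (l^3 - 4*l^2*m - 37*l*m^2 + 40*m^3)/(l^3 - 2*l^2*m - 7*l^2 + 14*l*m + 10*l - 20*m)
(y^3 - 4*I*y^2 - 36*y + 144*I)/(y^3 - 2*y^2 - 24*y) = (y^2 + 2*y*(3 - 2*I) - 24*I)/(y*(y + 4))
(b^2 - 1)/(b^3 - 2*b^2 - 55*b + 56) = (b + 1)/(b^2 - b - 56)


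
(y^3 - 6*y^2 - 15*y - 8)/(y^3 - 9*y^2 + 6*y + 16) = (y + 1)/(y - 2)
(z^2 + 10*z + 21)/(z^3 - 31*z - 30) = (z^2 + 10*z + 21)/(z^3 - 31*z - 30)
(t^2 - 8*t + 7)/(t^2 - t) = (t - 7)/t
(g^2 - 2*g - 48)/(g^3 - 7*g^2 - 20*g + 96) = (g + 6)/(g^2 + g - 12)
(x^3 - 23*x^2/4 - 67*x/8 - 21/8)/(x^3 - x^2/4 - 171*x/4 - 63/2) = (x + 1/2)/(x + 6)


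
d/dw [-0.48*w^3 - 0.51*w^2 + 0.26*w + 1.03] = -1.44*w^2 - 1.02*w + 0.26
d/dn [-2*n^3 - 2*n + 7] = -6*n^2 - 2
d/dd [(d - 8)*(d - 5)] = 2*d - 13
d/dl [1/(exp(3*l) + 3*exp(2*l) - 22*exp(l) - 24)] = (-3*exp(2*l) - 6*exp(l) + 22)*exp(l)/(exp(3*l) + 3*exp(2*l) - 22*exp(l) - 24)^2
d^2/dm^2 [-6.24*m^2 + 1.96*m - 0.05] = -12.4800000000000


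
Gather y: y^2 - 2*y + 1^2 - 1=y^2 - 2*y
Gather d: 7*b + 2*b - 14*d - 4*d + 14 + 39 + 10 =9*b - 18*d + 63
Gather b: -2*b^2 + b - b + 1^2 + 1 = 2 - 2*b^2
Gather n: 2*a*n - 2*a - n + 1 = -2*a + n*(2*a - 1) + 1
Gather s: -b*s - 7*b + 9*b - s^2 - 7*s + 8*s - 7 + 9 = 2*b - s^2 + s*(1 - b) + 2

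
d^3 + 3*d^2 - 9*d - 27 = (d - 3)*(d + 3)^2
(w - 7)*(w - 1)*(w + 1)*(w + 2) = w^4 - 5*w^3 - 15*w^2 + 5*w + 14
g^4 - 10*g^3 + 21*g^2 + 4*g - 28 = (g - 7)*(g - 2)^2*(g + 1)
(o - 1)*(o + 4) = o^2 + 3*o - 4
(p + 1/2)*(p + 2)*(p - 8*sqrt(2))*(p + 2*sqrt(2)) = p^4 - 6*sqrt(2)*p^3 + 5*p^3/2 - 31*p^2 - 15*sqrt(2)*p^2 - 80*p - 6*sqrt(2)*p - 32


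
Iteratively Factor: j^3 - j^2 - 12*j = (j + 3)*(j^2 - 4*j) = (j - 4)*(j + 3)*(j)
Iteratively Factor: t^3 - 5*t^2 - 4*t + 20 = (t + 2)*(t^2 - 7*t + 10) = (t - 2)*(t + 2)*(t - 5)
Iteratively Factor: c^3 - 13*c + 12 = (c - 1)*(c^2 + c - 12) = (c - 1)*(c + 4)*(c - 3)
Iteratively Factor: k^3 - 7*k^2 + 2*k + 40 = (k - 4)*(k^2 - 3*k - 10) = (k - 4)*(k + 2)*(k - 5)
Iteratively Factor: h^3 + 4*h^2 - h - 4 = (h - 1)*(h^2 + 5*h + 4) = (h - 1)*(h + 1)*(h + 4)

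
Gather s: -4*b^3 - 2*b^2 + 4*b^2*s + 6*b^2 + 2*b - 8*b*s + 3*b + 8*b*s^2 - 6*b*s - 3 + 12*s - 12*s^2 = -4*b^3 + 4*b^2 + 5*b + s^2*(8*b - 12) + s*(4*b^2 - 14*b + 12) - 3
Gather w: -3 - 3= -6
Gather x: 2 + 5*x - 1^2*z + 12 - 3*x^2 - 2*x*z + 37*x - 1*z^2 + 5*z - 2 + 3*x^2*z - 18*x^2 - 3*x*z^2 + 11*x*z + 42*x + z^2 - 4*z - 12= x^2*(3*z - 21) + x*(-3*z^2 + 9*z + 84)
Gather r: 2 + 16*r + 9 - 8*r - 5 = 8*r + 6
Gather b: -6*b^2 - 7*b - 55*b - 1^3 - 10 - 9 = -6*b^2 - 62*b - 20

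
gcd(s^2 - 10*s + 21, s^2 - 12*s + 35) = s - 7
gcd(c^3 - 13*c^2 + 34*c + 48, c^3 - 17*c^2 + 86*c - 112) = c - 8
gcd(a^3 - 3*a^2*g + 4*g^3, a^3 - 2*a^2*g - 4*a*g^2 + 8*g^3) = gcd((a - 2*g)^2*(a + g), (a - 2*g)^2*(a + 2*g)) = a^2 - 4*a*g + 4*g^2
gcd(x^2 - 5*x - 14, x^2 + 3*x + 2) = x + 2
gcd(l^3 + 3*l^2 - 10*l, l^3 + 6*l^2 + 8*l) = l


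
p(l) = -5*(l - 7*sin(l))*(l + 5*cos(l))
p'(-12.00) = -323.48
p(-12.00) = -612.97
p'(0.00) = 150.00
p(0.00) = 0.00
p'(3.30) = 25.39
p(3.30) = 36.06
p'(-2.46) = 163.64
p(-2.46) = 61.85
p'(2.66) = 59.97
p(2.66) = -5.16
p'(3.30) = 25.39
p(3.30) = 36.06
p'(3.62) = -83.44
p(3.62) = 28.01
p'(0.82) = 22.80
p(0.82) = 90.93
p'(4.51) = -377.40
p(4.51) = -199.21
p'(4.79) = -364.02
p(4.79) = -304.68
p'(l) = -5*(1 - 5*sin(l))*(l - 7*sin(l)) - 5*(1 - 7*cos(l))*(l + 5*cos(l))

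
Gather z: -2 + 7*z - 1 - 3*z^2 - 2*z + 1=-3*z^2 + 5*z - 2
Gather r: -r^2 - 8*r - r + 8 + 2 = -r^2 - 9*r + 10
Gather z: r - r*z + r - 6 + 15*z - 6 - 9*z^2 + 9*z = 2*r - 9*z^2 + z*(24 - r) - 12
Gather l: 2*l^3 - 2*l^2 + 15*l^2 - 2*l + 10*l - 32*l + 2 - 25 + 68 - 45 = 2*l^3 + 13*l^2 - 24*l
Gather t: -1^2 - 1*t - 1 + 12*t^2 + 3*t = 12*t^2 + 2*t - 2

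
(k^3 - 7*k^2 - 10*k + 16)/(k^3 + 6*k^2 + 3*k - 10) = (k - 8)/(k + 5)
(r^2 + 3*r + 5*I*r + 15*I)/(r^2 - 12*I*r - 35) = (r^2 + r*(3 + 5*I) + 15*I)/(r^2 - 12*I*r - 35)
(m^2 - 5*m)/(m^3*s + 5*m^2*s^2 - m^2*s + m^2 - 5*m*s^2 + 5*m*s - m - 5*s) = m*(m - 5)/(m^3*s + 5*m^2*s^2 - m^2*s + m^2 - 5*m*s^2 + 5*m*s - m - 5*s)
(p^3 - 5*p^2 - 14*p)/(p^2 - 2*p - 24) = p*(-p^2 + 5*p + 14)/(-p^2 + 2*p + 24)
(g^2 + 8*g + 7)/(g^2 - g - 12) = (g^2 + 8*g + 7)/(g^2 - g - 12)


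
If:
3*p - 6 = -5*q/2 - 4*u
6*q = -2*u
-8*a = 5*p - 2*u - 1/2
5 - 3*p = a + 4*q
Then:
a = -1277/1034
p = 2125/1034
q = 9/517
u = -27/517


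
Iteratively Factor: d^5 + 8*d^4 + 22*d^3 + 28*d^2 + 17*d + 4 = (d + 1)*(d^4 + 7*d^3 + 15*d^2 + 13*d + 4) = (d + 1)^2*(d^3 + 6*d^2 + 9*d + 4) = (d + 1)^2*(d + 4)*(d^2 + 2*d + 1) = (d + 1)^3*(d + 4)*(d + 1)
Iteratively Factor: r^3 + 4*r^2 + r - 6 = (r + 2)*(r^2 + 2*r - 3) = (r + 2)*(r + 3)*(r - 1)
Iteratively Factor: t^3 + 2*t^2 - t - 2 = (t + 1)*(t^2 + t - 2) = (t + 1)*(t + 2)*(t - 1)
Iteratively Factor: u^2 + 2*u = (u + 2)*(u)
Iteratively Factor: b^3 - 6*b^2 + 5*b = (b - 1)*(b^2 - 5*b) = (b - 5)*(b - 1)*(b)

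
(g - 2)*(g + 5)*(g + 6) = g^3 + 9*g^2 + 8*g - 60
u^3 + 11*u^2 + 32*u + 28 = (u + 2)^2*(u + 7)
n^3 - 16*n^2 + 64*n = n*(n - 8)^2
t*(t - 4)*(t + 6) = t^3 + 2*t^2 - 24*t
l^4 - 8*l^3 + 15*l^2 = l^2*(l - 5)*(l - 3)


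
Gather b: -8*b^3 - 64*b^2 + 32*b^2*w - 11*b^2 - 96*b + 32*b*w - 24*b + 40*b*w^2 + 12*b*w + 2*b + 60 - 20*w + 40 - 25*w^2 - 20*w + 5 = -8*b^3 + b^2*(32*w - 75) + b*(40*w^2 + 44*w - 118) - 25*w^2 - 40*w + 105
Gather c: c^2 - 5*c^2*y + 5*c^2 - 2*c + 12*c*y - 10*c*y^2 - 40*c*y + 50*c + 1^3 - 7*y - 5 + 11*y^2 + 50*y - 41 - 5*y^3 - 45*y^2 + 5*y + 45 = c^2*(6 - 5*y) + c*(-10*y^2 - 28*y + 48) - 5*y^3 - 34*y^2 + 48*y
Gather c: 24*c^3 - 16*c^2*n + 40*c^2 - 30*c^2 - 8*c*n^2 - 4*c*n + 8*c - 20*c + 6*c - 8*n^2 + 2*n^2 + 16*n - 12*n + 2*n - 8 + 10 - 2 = 24*c^3 + c^2*(10 - 16*n) + c*(-8*n^2 - 4*n - 6) - 6*n^2 + 6*n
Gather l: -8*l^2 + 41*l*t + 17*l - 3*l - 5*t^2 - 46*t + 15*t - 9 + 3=-8*l^2 + l*(41*t + 14) - 5*t^2 - 31*t - 6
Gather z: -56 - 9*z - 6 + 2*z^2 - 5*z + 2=2*z^2 - 14*z - 60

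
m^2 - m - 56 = (m - 8)*(m + 7)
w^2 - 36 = (w - 6)*(w + 6)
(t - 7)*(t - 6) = t^2 - 13*t + 42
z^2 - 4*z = z*(z - 4)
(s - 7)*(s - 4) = s^2 - 11*s + 28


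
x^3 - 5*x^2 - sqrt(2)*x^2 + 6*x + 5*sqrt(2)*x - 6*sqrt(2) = (x - 3)*(x - 2)*(x - sqrt(2))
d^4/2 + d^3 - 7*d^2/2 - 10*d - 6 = (d/2 + 1/2)*(d - 3)*(d + 2)^2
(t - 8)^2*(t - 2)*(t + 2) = t^4 - 16*t^3 + 60*t^2 + 64*t - 256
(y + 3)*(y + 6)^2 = y^3 + 15*y^2 + 72*y + 108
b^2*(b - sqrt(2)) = b^3 - sqrt(2)*b^2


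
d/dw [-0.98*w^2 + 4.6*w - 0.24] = 4.6 - 1.96*w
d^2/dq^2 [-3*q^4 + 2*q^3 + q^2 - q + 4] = -36*q^2 + 12*q + 2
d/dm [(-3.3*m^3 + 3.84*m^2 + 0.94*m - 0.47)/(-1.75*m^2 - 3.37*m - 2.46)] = (5.775*m^4 + 22.242*m^3 + 13.0582*m^2 - 20.5378*m - 3.8963)/(3.0625*m^4 + 11.795*m^3 + 19.9669*m^2 + 16.5804*m + 6.0516)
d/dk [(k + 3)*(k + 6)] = 2*k + 9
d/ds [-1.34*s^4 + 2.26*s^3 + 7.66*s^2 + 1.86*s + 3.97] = -5.36*s^3 + 6.78*s^2 + 15.32*s + 1.86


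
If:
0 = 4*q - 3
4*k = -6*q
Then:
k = -9/8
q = 3/4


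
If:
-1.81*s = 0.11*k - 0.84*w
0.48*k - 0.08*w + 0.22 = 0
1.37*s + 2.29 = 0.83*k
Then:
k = -1.39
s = -2.51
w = -5.60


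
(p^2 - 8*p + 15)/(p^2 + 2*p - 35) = (p - 3)/(p + 7)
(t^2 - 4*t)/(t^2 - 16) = t/(t + 4)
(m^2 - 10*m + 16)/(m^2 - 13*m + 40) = (m - 2)/(m - 5)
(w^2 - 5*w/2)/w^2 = (w - 5/2)/w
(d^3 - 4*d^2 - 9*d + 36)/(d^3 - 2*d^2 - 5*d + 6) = (d^2 - d - 12)/(d^2 + d - 2)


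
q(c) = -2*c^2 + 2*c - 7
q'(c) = 2 - 4*c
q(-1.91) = -18.12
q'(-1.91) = 9.64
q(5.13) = -49.37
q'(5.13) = -18.52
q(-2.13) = -20.33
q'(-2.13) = 10.52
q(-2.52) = -24.74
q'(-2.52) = 12.08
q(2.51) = -14.58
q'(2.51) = -8.04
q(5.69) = -60.37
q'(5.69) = -20.76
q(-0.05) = -7.10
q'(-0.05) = 2.20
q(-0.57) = -8.79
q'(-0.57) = 4.28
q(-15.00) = -487.00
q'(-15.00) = 62.00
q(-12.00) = -319.00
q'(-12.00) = 50.00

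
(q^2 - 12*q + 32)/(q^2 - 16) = (q - 8)/(q + 4)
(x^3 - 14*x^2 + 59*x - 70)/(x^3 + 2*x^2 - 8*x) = (x^2 - 12*x + 35)/(x*(x + 4))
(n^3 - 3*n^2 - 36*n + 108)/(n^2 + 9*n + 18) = (n^2 - 9*n + 18)/(n + 3)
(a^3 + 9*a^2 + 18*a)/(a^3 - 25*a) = (a^2 + 9*a + 18)/(a^2 - 25)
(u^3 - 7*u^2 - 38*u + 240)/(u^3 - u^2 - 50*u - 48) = (u - 5)/(u + 1)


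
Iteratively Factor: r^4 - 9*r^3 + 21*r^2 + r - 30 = (r - 2)*(r^3 - 7*r^2 + 7*r + 15) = (r - 2)*(r + 1)*(r^2 - 8*r + 15) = (r - 3)*(r - 2)*(r + 1)*(r - 5)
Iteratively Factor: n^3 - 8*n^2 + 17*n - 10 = (n - 1)*(n^2 - 7*n + 10) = (n - 2)*(n - 1)*(n - 5)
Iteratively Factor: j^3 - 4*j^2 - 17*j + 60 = (j - 5)*(j^2 + j - 12) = (j - 5)*(j + 4)*(j - 3)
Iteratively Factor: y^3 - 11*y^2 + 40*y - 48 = (y - 3)*(y^2 - 8*y + 16) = (y - 4)*(y - 3)*(y - 4)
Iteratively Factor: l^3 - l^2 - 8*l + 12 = (l - 2)*(l^2 + l - 6) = (l - 2)^2*(l + 3)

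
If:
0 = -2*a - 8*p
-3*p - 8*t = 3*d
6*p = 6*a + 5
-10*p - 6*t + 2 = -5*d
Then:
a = -2/3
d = -17/174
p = 1/6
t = -3/116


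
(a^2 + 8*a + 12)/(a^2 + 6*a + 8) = (a + 6)/(a + 4)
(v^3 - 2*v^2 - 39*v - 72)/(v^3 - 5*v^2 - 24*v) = (v + 3)/v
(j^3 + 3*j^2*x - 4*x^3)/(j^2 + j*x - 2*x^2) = j + 2*x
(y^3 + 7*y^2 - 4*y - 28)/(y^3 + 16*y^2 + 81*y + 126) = (y^2 - 4)/(y^2 + 9*y + 18)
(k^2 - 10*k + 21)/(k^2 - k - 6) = (k - 7)/(k + 2)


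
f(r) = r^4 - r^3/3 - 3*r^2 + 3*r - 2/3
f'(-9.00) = -2940.00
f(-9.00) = 6533.33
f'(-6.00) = -861.00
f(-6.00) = 1241.33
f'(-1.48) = -3.28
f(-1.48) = -5.80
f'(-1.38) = -1.14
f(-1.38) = -6.02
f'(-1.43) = -2.16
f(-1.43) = -5.94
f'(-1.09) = 3.17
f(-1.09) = -5.66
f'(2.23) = 29.01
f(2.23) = 12.14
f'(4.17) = 250.64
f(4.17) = 237.88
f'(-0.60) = 5.38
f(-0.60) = -3.35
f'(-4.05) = -254.82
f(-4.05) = 229.16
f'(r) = 4*r^3 - r^2 - 6*r + 3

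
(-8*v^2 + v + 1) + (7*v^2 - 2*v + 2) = -v^2 - v + 3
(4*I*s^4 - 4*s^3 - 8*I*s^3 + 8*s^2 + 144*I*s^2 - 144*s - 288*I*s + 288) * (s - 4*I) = 4*I*s^5 + 12*s^4 - 8*I*s^4 - 24*s^3 + 160*I*s^3 + 432*s^2 - 320*I*s^2 - 864*s + 576*I*s - 1152*I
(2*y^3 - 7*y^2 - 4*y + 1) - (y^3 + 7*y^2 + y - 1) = y^3 - 14*y^2 - 5*y + 2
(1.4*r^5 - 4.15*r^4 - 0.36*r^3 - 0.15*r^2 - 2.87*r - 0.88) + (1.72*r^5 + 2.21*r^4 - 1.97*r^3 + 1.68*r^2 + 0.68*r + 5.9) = 3.12*r^5 - 1.94*r^4 - 2.33*r^3 + 1.53*r^2 - 2.19*r + 5.02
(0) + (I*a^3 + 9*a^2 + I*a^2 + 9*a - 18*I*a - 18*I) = I*a^3 + 9*a^2 + I*a^2 + 9*a - 18*I*a - 18*I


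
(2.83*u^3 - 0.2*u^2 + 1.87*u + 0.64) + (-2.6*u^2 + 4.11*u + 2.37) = 2.83*u^3 - 2.8*u^2 + 5.98*u + 3.01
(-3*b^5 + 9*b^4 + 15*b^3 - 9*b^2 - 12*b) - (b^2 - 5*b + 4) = -3*b^5 + 9*b^4 + 15*b^3 - 10*b^2 - 7*b - 4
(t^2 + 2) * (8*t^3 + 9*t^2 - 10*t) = 8*t^5 + 9*t^4 + 6*t^3 + 18*t^2 - 20*t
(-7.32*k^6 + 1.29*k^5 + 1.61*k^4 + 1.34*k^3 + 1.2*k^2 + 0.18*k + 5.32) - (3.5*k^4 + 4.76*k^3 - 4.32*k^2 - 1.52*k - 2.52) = -7.32*k^6 + 1.29*k^5 - 1.89*k^4 - 3.42*k^3 + 5.52*k^2 + 1.7*k + 7.84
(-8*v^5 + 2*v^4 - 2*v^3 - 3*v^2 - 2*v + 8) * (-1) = 8*v^5 - 2*v^4 + 2*v^3 + 3*v^2 + 2*v - 8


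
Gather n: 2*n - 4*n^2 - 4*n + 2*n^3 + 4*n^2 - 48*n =2*n^3 - 50*n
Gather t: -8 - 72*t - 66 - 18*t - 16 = -90*t - 90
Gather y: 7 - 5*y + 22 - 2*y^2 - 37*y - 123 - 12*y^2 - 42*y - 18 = -14*y^2 - 84*y - 112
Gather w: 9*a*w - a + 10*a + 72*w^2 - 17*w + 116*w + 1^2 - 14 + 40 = 9*a + 72*w^2 + w*(9*a + 99) + 27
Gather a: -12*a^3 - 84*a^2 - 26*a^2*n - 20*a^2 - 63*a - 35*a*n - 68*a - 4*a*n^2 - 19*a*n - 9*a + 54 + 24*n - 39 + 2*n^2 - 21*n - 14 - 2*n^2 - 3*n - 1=-12*a^3 + a^2*(-26*n - 104) + a*(-4*n^2 - 54*n - 140)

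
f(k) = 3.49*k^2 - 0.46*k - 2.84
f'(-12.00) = -84.22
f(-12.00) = 505.24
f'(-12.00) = -84.22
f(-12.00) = 505.24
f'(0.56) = 3.45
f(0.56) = -2.00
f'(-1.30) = -9.53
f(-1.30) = 3.66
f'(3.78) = 25.92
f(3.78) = 45.29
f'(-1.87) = -13.51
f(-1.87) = 10.22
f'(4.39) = 30.18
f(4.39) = 62.40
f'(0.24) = 1.22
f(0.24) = -2.75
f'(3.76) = 25.78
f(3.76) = 44.77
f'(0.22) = 1.08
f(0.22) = -2.77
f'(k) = 6.98*k - 0.46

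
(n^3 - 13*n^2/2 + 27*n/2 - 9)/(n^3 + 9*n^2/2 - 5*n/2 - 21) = (2*n^2 - 9*n + 9)/(2*n^2 + 13*n + 21)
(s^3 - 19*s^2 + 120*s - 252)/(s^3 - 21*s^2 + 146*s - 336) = (s - 6)/(s - 8)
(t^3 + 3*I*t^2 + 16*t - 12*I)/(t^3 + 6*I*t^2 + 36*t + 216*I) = (t^2 - 3*I*t - 2)/(t^2 + 36)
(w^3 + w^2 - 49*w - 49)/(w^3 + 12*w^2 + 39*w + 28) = (w - 7)/(w + 4)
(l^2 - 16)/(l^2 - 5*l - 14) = (16 - l^2)/(-l^2 + 5*l + 14)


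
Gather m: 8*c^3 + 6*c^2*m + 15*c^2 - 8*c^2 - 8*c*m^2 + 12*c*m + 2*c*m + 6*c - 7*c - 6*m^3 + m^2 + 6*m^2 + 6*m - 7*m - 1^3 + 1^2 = 8*c^3 + 7*c^2 - c - 6*m^3 + m^2*(7 - 8*c) + m*(6*c^2 + 14*c - 1)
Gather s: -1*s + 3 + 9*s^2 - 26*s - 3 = 9*s^2 - 27*s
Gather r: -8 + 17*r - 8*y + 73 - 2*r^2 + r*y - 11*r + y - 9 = -2*r^2 + r*(y + 6) - 7*y + 56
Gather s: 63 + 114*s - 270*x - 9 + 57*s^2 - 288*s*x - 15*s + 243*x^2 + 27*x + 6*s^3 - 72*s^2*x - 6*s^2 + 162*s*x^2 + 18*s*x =6*s^3 + s^2*(51 - 72*x) + s*(162*x^2 - 270*x + 99) + 243*x^2 - 243*x + 54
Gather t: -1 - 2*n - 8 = -2*n - 9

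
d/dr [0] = 0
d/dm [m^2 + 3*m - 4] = 2*m + 3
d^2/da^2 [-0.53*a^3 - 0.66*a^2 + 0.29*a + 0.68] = -3.18*a - 1.32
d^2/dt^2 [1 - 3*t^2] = -6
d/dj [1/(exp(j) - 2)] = -exp(j)/(exp(j) - 2)^2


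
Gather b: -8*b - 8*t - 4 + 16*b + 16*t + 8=8*b + 8*t + 4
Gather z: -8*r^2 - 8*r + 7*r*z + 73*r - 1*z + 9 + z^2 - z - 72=-8*r^2 + 65*r + z^2 + z*(7*r - 2) - 63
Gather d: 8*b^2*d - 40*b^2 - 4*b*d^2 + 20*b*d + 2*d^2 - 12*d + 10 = -40*b^2 + d^2*(2 - 4*b) + d*(8*b^2 + 20*b - 12) + 10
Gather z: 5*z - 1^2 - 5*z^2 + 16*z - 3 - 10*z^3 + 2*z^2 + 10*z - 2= -10*z^3 - 3*z^2 + 31*z - 6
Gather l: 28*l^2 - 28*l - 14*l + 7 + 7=28*l^2 - 42*l + 14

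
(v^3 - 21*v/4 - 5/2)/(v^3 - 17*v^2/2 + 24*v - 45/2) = (v^2 + 5*v/2 + 1)/(v^2 - 6*v + 9)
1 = 1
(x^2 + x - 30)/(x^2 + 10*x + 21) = (x^2 + x - 30)/(x^2 + 10*x + 21)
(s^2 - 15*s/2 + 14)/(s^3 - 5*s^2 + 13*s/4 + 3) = 2*(2*s - 7)/(4*s^2 - 4*s - 3)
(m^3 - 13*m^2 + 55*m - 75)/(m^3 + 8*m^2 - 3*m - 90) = (m^2 - 10*m + 25)/(m^2 + 11*m + 30)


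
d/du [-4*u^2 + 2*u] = 2 - 8*u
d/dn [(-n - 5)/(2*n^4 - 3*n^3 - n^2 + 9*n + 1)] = (-2*n^4 + 3*n^3 + n^2 - 9*n + (n + 5)*(8*n^3 - 9*n^2 - 2*n + 9) - 1)/(2*n^4 - 3*n^3 - n^2 + 9*n + 1)^2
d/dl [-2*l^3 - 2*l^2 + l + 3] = -6*l^2 - 4*l + 1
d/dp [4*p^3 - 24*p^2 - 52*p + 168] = 12*p^2 - 48*p - 52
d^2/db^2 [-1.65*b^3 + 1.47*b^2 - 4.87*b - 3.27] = 2.94 - 9.9*b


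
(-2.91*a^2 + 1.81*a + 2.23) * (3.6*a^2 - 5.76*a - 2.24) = -10.476*a^4 + 23.2776*a^3 + 4.1208*a^2 - 16.8992*a - 4.9952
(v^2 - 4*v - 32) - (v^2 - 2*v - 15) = -2*v - 17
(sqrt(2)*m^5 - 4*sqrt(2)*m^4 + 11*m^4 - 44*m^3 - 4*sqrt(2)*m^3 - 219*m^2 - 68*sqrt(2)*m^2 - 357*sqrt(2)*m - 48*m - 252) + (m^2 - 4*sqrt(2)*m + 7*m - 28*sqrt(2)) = sqrt(2)*m^5 - 4*sqrt(2)*m^4 + 11*m^4 - 44*m^3 - 4*sqrt(2)*m^3 - 218*m^2 - 68*sqrt(2)*m^2 - 361*sqrt(2)*m - 41*m - 252 - 28*sqrt(2)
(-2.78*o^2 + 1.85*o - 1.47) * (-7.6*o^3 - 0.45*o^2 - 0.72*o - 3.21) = 21.128*o^5 - 12.809*o^4 + 12.3411*o^3 + 8.2533*o^2 - 4.8801*o + 4.7187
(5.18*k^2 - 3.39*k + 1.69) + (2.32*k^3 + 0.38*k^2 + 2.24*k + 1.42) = 2.32*k^3 + 5.56*k^2 - 1.15*k + 3.11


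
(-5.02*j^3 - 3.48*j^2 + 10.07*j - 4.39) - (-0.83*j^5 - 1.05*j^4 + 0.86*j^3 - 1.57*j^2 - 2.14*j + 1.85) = 0.83*j^5 + 1.05*j^4 - 5.88*j^3 - 1.91*j^2 + 12.21*j - 6.24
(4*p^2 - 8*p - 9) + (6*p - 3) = 4*p^2 - 2*p - 12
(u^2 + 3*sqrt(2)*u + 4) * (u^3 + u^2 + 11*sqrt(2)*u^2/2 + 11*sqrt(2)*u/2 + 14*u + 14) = u^5 + u^4 + 17*sqrt(2)*u^4/2 + 17*sqrt(2)*u^3/2 + 51*u^3 + 51*u^2 + 64*sqrt(2)*u^2 + 56*u + 64*sqrt(2)*u + 56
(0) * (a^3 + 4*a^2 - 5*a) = 0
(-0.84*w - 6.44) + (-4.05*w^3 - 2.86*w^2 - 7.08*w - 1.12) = -4.05*w^3 - 2.86*w^2 - 7.92*w - 7.56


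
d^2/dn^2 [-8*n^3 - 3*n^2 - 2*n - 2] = -48*n - 6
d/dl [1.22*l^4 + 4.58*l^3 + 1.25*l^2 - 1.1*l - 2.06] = 4.88*l^3 + 13.74*l^2 + 2.5*l - 1.1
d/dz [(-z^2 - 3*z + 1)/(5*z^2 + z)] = (14*z^2 - 10*z - 1)/(z^2*(25*z^2 + 10*z + 1))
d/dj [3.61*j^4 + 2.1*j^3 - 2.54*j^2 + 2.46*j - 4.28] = 14.44*j^3 + 6.3*j^2 - 5.08*j + 2.46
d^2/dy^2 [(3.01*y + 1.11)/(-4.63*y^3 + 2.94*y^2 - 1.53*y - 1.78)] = (-387.150414*y^5 - 39.7031760000001*y^4 + 232.363278*y^3 + 192.934218*y^2 - 9.66585599999998*y - 0.419634000000002)/(99.252847*y^9 - 189.073458*y^8 + 218.454975*y^7 - 35.899134*y^6 - 73.189071*y^5 + 101.166138*y^4 - 0.450122999999991*y^3 - 15.444882*y^2 + 14.542956*y + 5.639752)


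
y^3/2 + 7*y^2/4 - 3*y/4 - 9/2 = (y/2 + 1)*(y - 3/2)*(y + 3)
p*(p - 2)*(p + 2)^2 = p^4 + 2*p^3 - 4*p^2 - 8*p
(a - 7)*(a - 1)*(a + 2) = a^3 - 6*a^2 - 9*a + 14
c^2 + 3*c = c*(c + 3)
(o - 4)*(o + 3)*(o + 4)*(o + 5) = o^4 + 8*o^3 - o^2 - 128*o - 240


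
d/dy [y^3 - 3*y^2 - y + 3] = 3*y^2 - 6*y - 1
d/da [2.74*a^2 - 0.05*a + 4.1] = 5.48*a - 0.05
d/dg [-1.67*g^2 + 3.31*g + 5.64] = 3.31 - 3.34*g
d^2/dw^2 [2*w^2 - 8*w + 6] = 4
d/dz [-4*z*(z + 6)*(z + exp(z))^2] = 4*(z + exp(z))*(-2*z*(z + 6)*(exp(z) + 1) - z*(z + exp(z)) + (-z - 6)*(z + exp(z)))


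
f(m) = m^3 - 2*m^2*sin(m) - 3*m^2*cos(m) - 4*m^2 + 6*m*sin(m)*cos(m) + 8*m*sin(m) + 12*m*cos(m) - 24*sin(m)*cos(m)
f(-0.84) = 8.93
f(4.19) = 6.40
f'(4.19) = 34.04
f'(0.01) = -11.86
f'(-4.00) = 193.13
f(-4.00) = -89.94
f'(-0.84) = -2.58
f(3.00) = -16.22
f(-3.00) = -0.57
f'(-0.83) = -2.88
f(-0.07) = 0.87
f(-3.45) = -17.88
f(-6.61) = -598.45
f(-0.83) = 8.91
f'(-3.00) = 11.68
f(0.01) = -0.12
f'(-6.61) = -30.92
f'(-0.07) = -12.84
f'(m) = 3*m^2*sin(m) - 2*m^2*cos(m) + 3*m^2 - 6*m*sin(m)^2 - 16*m*sin(m) + 6*m*cos(m)^2 + 2*m*cos(m) - 8*m + 24*sin(m)^2 + 6*sin(m)*cos(m) + 8*sin(m) - 24*cos(m)^2 + 12*cos(m)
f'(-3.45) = 72.95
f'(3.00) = -5.43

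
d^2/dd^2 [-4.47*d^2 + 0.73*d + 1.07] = -8.94000000000000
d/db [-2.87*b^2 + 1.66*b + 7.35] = 1.66 - 5.74*b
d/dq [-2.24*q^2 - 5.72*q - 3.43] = -4.48*q - 5.72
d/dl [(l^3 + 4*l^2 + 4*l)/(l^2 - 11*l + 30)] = (l^4 - 22*l^3 + 42*l^2 + 240*l + 120)/(l^4 - 22*l^3 + 181*l^2 - 660*l + 900)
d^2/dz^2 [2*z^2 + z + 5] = 4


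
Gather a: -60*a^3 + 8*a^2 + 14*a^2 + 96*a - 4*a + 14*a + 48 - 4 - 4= -60*a^3 + 22*a^2 + 106*a + 40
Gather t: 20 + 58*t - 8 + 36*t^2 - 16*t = 36*t^2 + 42*t + 12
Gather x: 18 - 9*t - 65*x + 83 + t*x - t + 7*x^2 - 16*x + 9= -10*t + 7*x^2 + x*(t - 81) + 110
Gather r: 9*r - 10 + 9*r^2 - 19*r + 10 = 9*r^2 - 10*r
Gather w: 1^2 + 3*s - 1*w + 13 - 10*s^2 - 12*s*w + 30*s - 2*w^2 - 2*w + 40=-10*s^2 + 33*s - 2*w^2 + w*(-12*s - 3) + 54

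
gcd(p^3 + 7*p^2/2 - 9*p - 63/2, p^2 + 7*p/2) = p + 7/2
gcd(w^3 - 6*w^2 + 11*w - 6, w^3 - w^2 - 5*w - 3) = w - 3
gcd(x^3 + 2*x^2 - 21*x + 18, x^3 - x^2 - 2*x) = 1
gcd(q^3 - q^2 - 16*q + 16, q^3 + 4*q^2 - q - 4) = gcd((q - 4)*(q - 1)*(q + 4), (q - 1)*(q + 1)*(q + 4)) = q^2 + 3*q - 4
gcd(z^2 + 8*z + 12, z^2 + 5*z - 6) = z + 6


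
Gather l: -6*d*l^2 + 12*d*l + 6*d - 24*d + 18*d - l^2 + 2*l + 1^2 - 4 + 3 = l^2*(-6*d - 1) + l*(12*d + 2)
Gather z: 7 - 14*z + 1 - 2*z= 8 - 16*z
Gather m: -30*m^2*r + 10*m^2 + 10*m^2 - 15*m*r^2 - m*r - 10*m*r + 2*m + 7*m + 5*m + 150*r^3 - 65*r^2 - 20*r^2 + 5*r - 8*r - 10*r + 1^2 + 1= m^2*(20 - 30*r) + m*(-15*r^2 - 11*r + 14) + 150*r^3 - 85*r^2 - 13*r + 2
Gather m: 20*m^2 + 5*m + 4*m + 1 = 20*m^2 + 9*m + 1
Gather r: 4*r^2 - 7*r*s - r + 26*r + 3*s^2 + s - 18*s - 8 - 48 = 4*r^2 + r*(25 - 7*s) + 3*s^2 - 17*s - 56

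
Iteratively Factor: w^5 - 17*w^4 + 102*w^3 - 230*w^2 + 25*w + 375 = (w - 5)*(w^4 - 12*w^3 + 42*w^2 - 20*w - 75) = (w - 5)^2*(w^3 - 7*w^2 + 7*w + 15) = (w - 5)^2*(w + 1)*(w^2 - 8*w + 15) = (w - 5)^3*(w + 1)*(w - 3)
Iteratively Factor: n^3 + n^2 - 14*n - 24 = (n + 3)*(n^2 - 2*n - 8) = (n + 2)*(n + 3)*(n - 4)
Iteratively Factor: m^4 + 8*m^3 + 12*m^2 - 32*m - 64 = (m + 4)*(m^3 + 4*m^2 - 4*m - 16) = (m - 2)*(m + 4)*(m^2 + 6*m + 8) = (m - 2)*(m + 4)^2*(m + 2)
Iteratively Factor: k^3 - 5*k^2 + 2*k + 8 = (k + 1)*(k^2 - 6*k + 8) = (k - 4)*(k + 1)*(k - 2)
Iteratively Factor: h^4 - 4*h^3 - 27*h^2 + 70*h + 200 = (h - 5)*(h^3 + h^2 - 22*h - 40) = (h - 5)*(h + 2)*(h^2 - h - 20) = (h - 5)^2*(h + 2)*(h + 4)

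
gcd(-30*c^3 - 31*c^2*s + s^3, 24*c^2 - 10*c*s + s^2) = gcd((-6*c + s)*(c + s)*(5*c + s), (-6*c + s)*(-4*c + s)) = -6*c + s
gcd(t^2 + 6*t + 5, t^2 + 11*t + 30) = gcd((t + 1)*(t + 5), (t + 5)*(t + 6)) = t + 5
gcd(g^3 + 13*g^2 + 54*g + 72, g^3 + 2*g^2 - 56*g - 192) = g^2 + 10*g + 24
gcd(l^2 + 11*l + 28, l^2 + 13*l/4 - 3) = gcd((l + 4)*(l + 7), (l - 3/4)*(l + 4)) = l + 4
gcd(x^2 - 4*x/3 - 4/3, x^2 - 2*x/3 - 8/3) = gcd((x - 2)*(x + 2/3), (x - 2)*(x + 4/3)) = x - 2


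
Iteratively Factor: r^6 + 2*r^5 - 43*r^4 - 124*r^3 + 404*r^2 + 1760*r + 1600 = (r + 4)*(r^5 - 2*r^4 - 35*r^3 + 16*r^2 + 340*r + 400) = (r + 2)*(r + 4)*(r^4 - 4*r^3 - 27*r^2 + 70*r + 200) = (r - 5)*(r + 2)*(r + 4)*(r^3 + r^2 - 22*r - 40) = (r - 5)^2*(r + 2)*(r + 4)*(r^2 + 6*r + 8) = (r - 5)^2*(r + 2)^2*(r + 4)*(r + 4)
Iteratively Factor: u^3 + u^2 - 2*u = (u)*(u^2 + u - 2) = u*(u - 1)*(u + 2)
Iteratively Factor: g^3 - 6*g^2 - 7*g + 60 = (g + 3)*(g^2 - 9*g + 20) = (g - 5)*(g + 3)*(g - 4)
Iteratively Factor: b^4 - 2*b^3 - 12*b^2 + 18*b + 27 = (b - 3)*(b^3 + b^2 - 9*b - 9) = (b - 3)^2*(b^2 + 4*b + 3) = (b - 3)^2*(b + 3)*(b + 1)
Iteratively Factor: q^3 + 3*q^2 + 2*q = (q + 1)*(q^2 + 2*q) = (q + 1)*(q + 2)*(q)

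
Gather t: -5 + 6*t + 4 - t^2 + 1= -t^2 + 6*t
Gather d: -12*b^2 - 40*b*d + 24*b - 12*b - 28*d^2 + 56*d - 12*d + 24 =-12*b^2 + 12*b - 28*d^2 + d*(44 - 40*b) + 24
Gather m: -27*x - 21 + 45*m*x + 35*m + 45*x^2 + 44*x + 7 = m*(45*x + 35) + 45*x^2 + 17*x - 14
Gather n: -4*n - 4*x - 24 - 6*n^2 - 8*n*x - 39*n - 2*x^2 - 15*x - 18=-6*n^2 + n*(-8*x - 43) - 2*x^2 - 19*x - 42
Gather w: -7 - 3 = -10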